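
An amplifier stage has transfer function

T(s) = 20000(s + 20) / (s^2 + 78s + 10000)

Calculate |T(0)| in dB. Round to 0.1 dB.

32.0 dB

T(0) = 20000·20 / 10000 = 40
20 log₁₀(40) ≈ 32.04 dB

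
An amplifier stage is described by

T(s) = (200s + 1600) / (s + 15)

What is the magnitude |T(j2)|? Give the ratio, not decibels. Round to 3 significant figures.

109

Substitute s = j2:
Numerator: 200(j2) + 1600 = 1600 + j400
Denominator: (j2) + 15 = 15 + j2
|N| = √(1600² + 400²) ≈ 1649.2, ∠N ≈ 14.04°
|D| = √(15² + 2²) ≈ 15.133, ∠D ≈ 7.59°
|T| = 1649.2 / 15.133 ≈ 108.98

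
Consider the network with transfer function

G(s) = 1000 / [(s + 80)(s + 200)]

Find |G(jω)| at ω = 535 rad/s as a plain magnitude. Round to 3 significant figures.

0.00324

At s = jω = j535:
pole (s+80): 80 + j535 → |·| = √(80²+535²) = √292625 ≈ 540.95, ∠ = arctan(535/80) ≈ 81.50°
pole (s+200): 200 + j535 → |·| = √(200²+535²) = √326225 ≈ 571.16, ∠ = arctan(535/200) ≈ 69.50°
|G| = 1000 / 3.0897e+05 ≈ 0.0032366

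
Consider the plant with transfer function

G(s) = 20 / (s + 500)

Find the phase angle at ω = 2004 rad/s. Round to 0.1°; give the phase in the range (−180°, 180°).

-76.0°

At s = jω = j2004:
pole (s+500): 500 + j2004 → |·| = √(500²+2004²) = √4266016 ≈ 2065.4, ∠ = arctan(2004/500) ≈ 75.99°
∠G = 0.00° − 75.99° = -75.99°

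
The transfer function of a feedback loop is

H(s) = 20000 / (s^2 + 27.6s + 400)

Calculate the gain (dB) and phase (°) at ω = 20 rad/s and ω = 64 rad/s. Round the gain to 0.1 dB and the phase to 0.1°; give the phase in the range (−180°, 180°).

At s = jω = j20:
quadratic: (j20)² + 27.6·j20 + 400 = 0 + j552 → |·| ≈ 552, ∠ ≈ 90.00°
|H| = 20000 / 552 ≈ 36.232
Gain = 20 log₁₀(36.232) ≈ 31.18 dB
∠H = 0.00° − 90.00° = -90.00°

At s = jω = j64:
quadratic: (j64)² + 27.6·j64 + 400 = -3696 + j1766.4 → |·| ≈ 4096.4, ∠ ≈ 154.46°
|H| = 20000 / 4096.4 ≈ 4.8823
Gain = 20 log₁₀(4.8823) ≈ 13.77 dB
∠H = 0.00° − 154.46° = -154.46°

ω = 20: 31.2 dB, -90.0°; ω = 64: 13.8 dB, -154.5°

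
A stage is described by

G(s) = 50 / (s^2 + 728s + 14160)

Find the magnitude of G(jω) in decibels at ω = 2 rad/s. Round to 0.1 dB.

-49.1 dB

Substitute s = j2:
Numerator: 50 = 50 + j0
Denominator: (j2)^2 + 728(j2) + 14160 = 14156 + j1456
|N| = √(50² + 0²) ≈ 50, ∠N ≈ 0.00°
|D| = √(14156² + 1456²) ≈ 14231, ∠D ≈ 5.87°
|G| = 50 / 14231 ≈ 0.0035135
Gain = 20 log₁₀(0.0035135) ≈ -49.09 dB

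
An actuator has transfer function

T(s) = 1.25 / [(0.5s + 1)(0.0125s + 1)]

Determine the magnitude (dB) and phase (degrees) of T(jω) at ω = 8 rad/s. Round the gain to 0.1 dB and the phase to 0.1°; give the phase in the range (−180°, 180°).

At ω = 8 rad/s:
pole (1 + j8·0.5) = 1 + j4 → |·| ≈ 4.1231, ∠ ≈ 75.96°
pole (1 + j8·0.0125) = 1 + j0.1 → |·| ≈ 1.005, ∠ ≈ 5.71°
|T| = 1.25 · 1 / (4.1231 · 1.005) ≈ 0.30166
Gain = 20 log₁₀(0.30166) ≈ -10.41 dB
∠T = (0°) − (75.96° + 5.71°) = -81.67°

-10.4 dB, -81.7°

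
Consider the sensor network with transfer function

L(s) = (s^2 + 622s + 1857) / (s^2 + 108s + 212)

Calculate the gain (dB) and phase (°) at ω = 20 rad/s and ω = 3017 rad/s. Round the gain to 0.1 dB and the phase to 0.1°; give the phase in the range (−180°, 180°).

Substitute s = j20:
Numerator: (j20)^2 + 622(j20) + 1857 = 1457 + j12440
Denominator: (j20)^2 + 108(j20) + 212 = -188 + j2160
|N| = √(1457² + 12440²) ≈ 12525, ∠N ≈ 83.32°
|D| = √(188² + 2160²) ≈ 2168.2, ∠D ≈ 94.97°
|L| = 12525 / 2168.2 ≈ 5.7767
Gain = 20 log₁₀(5.7767) ≈ 15.23 dB
∠L = 83.32° − 94.97° = -11.65°

Substitute s = j3017:
Numerator: (j3017)^2 + 622(j3017) + 1857 = -9100432 + j1876574
Denominator: (j3017)^2 + 108(j3017) + 212 = -9102077 + j325836
|N| = √(9100432² + 1876574²) ≈ 9.2919e+06, ∠N ≈ 168.35°
|D| = √(9102077² + 325836²) ≈ 9.1079e+06, ∠D ≈ 177.95°
|L| = 9.2919e+06 / 9.1079e+06 ≈ 1.0202
Gain = 20 log₁₀(1.0202) ≈ 0.17 dB
∠L = 168.35° − 177.95° = -9.60°

ω = 20: 15.2 dB, -11.7°; ω = 3017: 0.2 dB, -9.6°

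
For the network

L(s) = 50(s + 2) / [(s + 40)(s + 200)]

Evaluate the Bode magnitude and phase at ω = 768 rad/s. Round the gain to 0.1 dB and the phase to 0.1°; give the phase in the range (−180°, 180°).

At s = jω = j768:
zero (s+2): 2 + j768 → |·| = √(2²+768²) = √589828 ≈ 768, ∠ = arctan(768/2) ≈ 89.85°
pole (s+40): 40 + j768 → |·| = √(40²+768²) = √591424 ≈ 769.04, ∠ = arctan(768/40) ≈ 87.02°
pole (s+200): 200 + j768 → |·| = √(200²+768²) = √629824 ≈ 793.61, ∠ = arctan(768/200) ≈ 75.40°
|L| = 50 · 768 / 6.1032e+05 ≈ 0.062918
Gain = 20 log₁₀(0.062918) ≈ -24.02 dB
∠L = 89.85° − 162.42° = -72.57°

-24.0 dB, -72.6°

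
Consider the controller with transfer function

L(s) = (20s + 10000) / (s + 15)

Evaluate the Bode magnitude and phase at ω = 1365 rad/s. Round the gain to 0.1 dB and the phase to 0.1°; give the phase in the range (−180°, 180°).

Substitute s = j1365:
Numerator: 20(j1365) + 10000 = 10000 + j27300
Denominator: (j1365) + 15 = 15 + j1365
|N| = √(10000² + 27300²) ≈ 29074, ∠N ≈ 69.88°
|D| = √(15² + 1365²) ≈ 1365.1, ∠D ≈ 89.37°
|L| = 29074 / 1365.1 ≈ 21.298
Gain = 20 log₁₀(21.298) ≈ 26.57 dB
∠L = 69.88° − 89.37° = -19.49°

26.6 dB, -19.5°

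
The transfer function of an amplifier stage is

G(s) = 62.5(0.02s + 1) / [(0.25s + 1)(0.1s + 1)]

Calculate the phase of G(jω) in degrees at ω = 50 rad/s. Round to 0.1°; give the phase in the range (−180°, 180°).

-119.1°

At ω = 50 rad/s:
zero (1 + j50·0.02) = 1 + j1 → |·| ≈ 1.4142, ∠ ≈ 45.00°
pole (1 + j50·0.25) = 1 + j12.5 → |·| ≈ 12.54, ∠ ≈ 85.43°
pole (1 + j50·0.1) = 1 + j5 → |·| ≈ 5.099, ∠ ≈ 78.69°
∠G = (45.00°) − (85.43° + 78.69°) = -119.12°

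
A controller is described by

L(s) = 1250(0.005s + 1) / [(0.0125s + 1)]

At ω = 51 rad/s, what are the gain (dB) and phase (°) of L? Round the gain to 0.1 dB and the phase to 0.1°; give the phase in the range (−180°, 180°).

At ω = 51 rad/s:
zero (1 + j51·0.005) = 1 + j0.255 → |·| ≈ 1.032, ∠ ≈ 14.31°
pole (1 + j51·0.0125) = 1 + j0.6375 → |·| ≈ 1.1859, ∠ ≈ 32.52°
|L| = 1250 · 1.032 / (1.1859) ≈ 1087.8
Gain = 20 log₁₀(1087.8) ≈ 60.73 dB
∠L = (14.31°) − (32.52°) = -18.21°

60.7 dB, -18.2°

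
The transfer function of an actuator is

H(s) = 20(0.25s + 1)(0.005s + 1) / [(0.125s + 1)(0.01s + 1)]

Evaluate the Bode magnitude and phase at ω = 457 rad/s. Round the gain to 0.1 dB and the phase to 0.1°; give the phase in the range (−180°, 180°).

26.6 dB, -10.8°

At ω = 457 rad/s:
zero (1 + j457·0.25) = 1 + j114.25 → |·| ≈ 114.25, ∠ ≈ 89.50°
zero (1 + j457·0.005) = 1 + j2.285 → |·| ≈ 2.4942, ∠ ≈ 66.36°
pole (1 + j457·0.125) = 1 + j57.125 → |·| ≈ 57.134, ∠ ≈ 89.00°
pole (1 + j457·0.01) = 1 + j4.57 → |·| ≈ 4.6781, ∠ ≈ 77.66°
|H| = 20 · 114.25 · 2.4942 / (57.134 · 4.6781) ≈ 21.323
Gain = 20 log₁₀(21.323) ≈ 26.58 dB
∠H = (89.50° + 66.36°) − (89.00° + 77.66°) = -10.80°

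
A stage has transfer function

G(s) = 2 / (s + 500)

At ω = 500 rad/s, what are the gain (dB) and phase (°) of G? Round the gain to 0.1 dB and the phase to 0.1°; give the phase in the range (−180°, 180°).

-51.0 dB, -45.0°

Substitute s = j500:
Numerator: 2 = 2 + j0
Denominator: (j500) + 500 = 500 + j500
|N| = √(2² + 0²) ≈ 2, ∠N ≈ 0.00°
|D| = √(500² + 500²) ≈ 707.11, ∠D ≈ 45.00°
|G| = 2 / 707.11 ≈ 0.0028284
Gain = 20 log₁₀(0.0028284) ≈ -50.97 dB
∠G = 0.00° − 45.00° = -45.00°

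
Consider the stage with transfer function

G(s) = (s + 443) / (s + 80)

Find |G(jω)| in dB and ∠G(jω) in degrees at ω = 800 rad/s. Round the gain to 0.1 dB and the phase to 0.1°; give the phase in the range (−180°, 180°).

At s = jω = j800:
zero (s+443): 443 + j800 → |·| = √(443²+800²) = √836249 ≈ 914.47, ∠ = arctan(800/443) ≈ 61.02°
pole (s+80): 80 + j800 → |·| = √(80²+800²) = √646400 ≈ 803.99, ∠ = arctan(800/80) ≈ 84.29°
|G| = 1 · 914.47 / 803.99 ≈ 1.1374
Gain = 20 log₁₀(1.1374) ≈ 1.12 dB
∠G = 61.02° − 84.29° = -23.27°

1.1 dB, -23.3°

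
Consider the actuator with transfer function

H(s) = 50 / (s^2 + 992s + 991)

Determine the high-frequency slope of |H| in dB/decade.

Each pole contributes −20 dB/decade at high frequency; each zero contributes +20 dB/decade.
Net: 0 zero(s) − 2 pole(s) → -40 dB/decade.

-40 dB/decade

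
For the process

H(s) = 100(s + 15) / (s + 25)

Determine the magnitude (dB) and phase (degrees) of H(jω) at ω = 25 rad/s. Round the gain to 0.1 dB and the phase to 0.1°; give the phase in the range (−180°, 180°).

38.3 dB, 14.0°

At s = jω = j25:
zero (s+15): 15 + j25 → |·| = √(15²+25²) = √850 ≈ 29.155, ∠ = arctan(25/15) ≈ 59.04°
pole (s+25): 25 + j25 → |·| = √(25²+25²) = √1250 ≈ 35.355, ∠ = arctan(25/25) ≈ 45.00°
|H| = 100 · 29.155 / 35.355 ≈ 82.464
Gain = 20 log₁₀(82.464) ≈ 38.33 dB
∠H = 59.04° − 45.00° = 14.04°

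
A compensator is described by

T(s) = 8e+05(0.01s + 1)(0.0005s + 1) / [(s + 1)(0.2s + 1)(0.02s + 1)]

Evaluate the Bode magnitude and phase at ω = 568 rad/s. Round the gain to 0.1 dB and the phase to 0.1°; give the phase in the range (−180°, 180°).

At ω = 568 rad/s:
zero (1 + j568·0.01) = 1 + j5.68 → |·| ≈ 5.7674, ∠ ≈ 80.02°
zero (1 + j568·0.0005) = 1 + j0.284 → |·| ≈ 1.0395, ∠ ≈ 15.85°
pole (1 + j568·1) = 1 + j568 → |·| ≈ 568, ∠ ≈ 89.90°
pole (1 + j568·0.2) = 1 + j113.6 → |·| ≈ 113.6, ∠ ≈ 89.50°
pole (1 + j568·0.02) = 1 + j11.36 → |·| ≈ 11.404, ∠ ≈ 84.97°
|T| = 8e+05 · 5.7674 · 1.0395 / (568 · 113.6 · 11.404) ≈ 6.5179
Gain = 20 log₁₀(6.5179) ≈ 16.28 dB
∠T = (80.02° + 15.85°) − (89.90° + 89.50° + 84.97°) = -168.50°

16.3 dB, -168.5°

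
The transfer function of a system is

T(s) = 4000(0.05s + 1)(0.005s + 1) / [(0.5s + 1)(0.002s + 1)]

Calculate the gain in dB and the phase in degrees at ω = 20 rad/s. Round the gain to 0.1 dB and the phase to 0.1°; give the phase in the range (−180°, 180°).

55.0 dB, -35.9°

At ω = 20 rad/s:
zero (1 + j20·0.05) = 1 + j1 → |·| ≈ 1.4142, ∠ ≈ 45.00°
zero (1 + j20·0.005) = 1 + j0.1 → |·| ≈ 1.005, ∠ ≈ 5.71°
pole (1 + j20·0.5) = 1 + j10 → |·| ≈ 10.05, ∠ ≈ 84.29°
pole (1 + j20·0.002) = 1 + j0.04 → |·| ≈ 1.0008, ∠ ≈ 2.29°
|T| = 4000 · 1.4142 · 1.005 / (10.05 · 1.0008) ≈ 565.23
Gain = 20 log₁₀(565.23) ≈ 55.04 dB
∠T = (45.00° + 5.71°) − (84.29° + 2.29°) = -35.87°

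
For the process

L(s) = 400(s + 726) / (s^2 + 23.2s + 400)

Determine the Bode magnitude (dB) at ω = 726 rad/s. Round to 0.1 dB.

-2.2 dB

At s = jω = j726:
zero (s+726): 726 + j726 → |·| = √(726²+726²) = √1054152 ≈ 1026.7, ∠ = arctan(726/726) ≈ 45.00°
quadratic: (j726)² + 23.2·j726 + 400 = -526676 + j16843.2 → |·| ≈ 5.2695e+05, ∠ ≈ 178.17°
|L| = 400 · 1026.7 / 5.2695e+05 ≈ 0.77935
Gain = 20 log₁₀(0.77935) ≈ -2.17 dB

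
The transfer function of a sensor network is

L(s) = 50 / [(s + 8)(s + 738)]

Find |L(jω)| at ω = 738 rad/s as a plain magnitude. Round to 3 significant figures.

At s = jω = j738:
pole (s+8): 8 + j738 → |·| = √(8²+738²) = √544708 ≈ 738.04, ∠ = arctan(738/8) ≈ 89.38°
pole (s+738): 738 + j738 → |·| = √(738²+738²) = √1089288 ≈ 1043.7, ∠ = arctan(738/738) ≈ 45.00°
|L| = 50 / 7.7029e+05 ≈ 6.4911e-05

6.49e-05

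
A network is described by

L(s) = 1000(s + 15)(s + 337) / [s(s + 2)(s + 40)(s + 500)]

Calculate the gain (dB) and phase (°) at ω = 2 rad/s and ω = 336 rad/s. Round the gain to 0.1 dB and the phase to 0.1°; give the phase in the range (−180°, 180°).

At s = jω = j2:
zero (s+15): 15 + j2 → |·| = √(15²+2²) = √229 ≈ 15.133, ∠ = arctan(2/15) ≈ 7.59°
zero (s+337): 337 + j2 → |·| = √(337²+2²) = √113573 ≈ 337.01, ∠ = arctan(2/337) ≈ 0.34°
pole (s+2): 2 + j2 → |·| = √(2²+2²) = √8 ≈ 2.8284, ∠ = arctan(2/2) ≈ 45.00°
pole (s+40): 40 + j2 → |·| = √(40²+2²) = √1604 ≈ 40.05, ∠ = arctan(2/40) ≈ 2.86°
pole (s+500): 500 + j2 → |·| = √(500²+2²) = √250004 ≈ 500, ∠ = arctan(2/500) ≈ 0.23°
pole at origin: |s| = 2, ∠ = 90.00° (in denominator)
|L| = 1000 · 5100 / 1.1328e+05 ≈ 45.021
Gain = 20 log₁₀(45.021) ≈ 33.07 dB
∠L = 7.93° − 138.09° = -130.16°

At s = jω = j336:
zero (s+15): 15 + j336 → |·| = √(15²+336²) = √113121 ≈ 336.33, ∠ = arctan(336/15) ≈ 87.44°
zero (s+337): 337 + j336 → |·| = √(337²+336²) = √226465 ≈ 475.88, ∠ = arctan(336/337) ≈ 44.91°
pole (s+2): 2 + j336 → |·| = √(2²+336²) = √112900 ≈ 336.01, ∠ = arctan(336/2) ≈ 89.66°
pole (s+40): 40 + j336 → |·| = √(40²+336²) = √114496 ≈ 338.37, ∠ = arctan(336/40) ≈ 83.21°
pole (s+500): 500 + j336 → |·| = √(500²+336²) = √362896 ≈ 602.41, ∠ = arctan(336/500) ≈ 33.90°
pole at origin: |s| = 336, ∠ = 90.00° (in denominator)
|L| = 1000 · 1.6005e+05 / 2.3013e+10 ≈ 0.0069548
Gain = 20 log₁₀(0.0069548) ≈ -43.15 dB
∠L = 132.35° − 296.77° = -164.42°

ω = 2: 33.1 dB, -130.2°; ω = 336: -43.2 dB, -164.4°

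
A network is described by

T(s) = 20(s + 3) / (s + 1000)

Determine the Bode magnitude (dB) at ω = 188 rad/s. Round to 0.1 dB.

At s = jω = j188:
zero (s+3): 3 + j188 → |·| = √(3²+188²) = √35353 ≈ 188.02, ∠ = arctan(188/3) ≈ 89.09°
pole (s+1000): 1000 + j188 → |·| = √(1000²+188²) = √1035344 ≈ 1017.5, ∠ = arctan(188/1000) ≈ 10.65°
|T| = 20 · 188.02 / 1017.5 ≈ 3.6957
Gain = 20 log₁₀(3.6957) ≈ 11.35 dB

11.4 dB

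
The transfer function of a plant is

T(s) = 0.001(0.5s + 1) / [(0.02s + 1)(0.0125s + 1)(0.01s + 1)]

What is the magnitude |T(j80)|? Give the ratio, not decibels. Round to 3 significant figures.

At ω = 80 rad/s:
zero (1 + j80·0.5) = 1 + j40 → |·| ≈ 40.012, ∠ ≈ 88.57°
pole (1 + j80·0.02) = 1 + j1.6 → |·| ≈ 1.8868, ∠ ≈ 57.99°
pole (1 + j80·0.0125) = 1 + j1 → |·| ≈ 1.4142, ∠ ≈ 45.00°
pole (1 + j80·0.01) = 1 + j0.8 → |·| ≈ 1.2806, ∠ ≈ 38.66°
|T| = 0.001 · 40.012 / (1.8868 · 1.4142 · 1.2806) ≈ 0.01171

0.0117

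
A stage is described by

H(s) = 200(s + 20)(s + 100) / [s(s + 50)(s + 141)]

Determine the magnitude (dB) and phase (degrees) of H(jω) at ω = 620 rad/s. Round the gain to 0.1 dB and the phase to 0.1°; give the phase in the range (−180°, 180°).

-10.0 dB, -83.6°

At s = jω = j620:
zero (s+20): 20 + j620 → |·| = √(20²+620²) = √384800 ≈ 620.32, ∠ = arctan(620/20) ≈ 88.15°
zero (s+100): 100 + j620 → |·| = √(100²+620²) = √394400 ≈ 628.01, ∠ = arctan(620/100) ≈ 80.84°
pole (s+50): 50 + j620 → |·| = √(50²+620²) = √386900 ≈ 622.01, ∠ = arctan(620/50) ≈ 85.39°
pole (s+141): 141 + j620 → |·| = √(141²+620²) = √404281 ≈ 635.83, ∠ = arctan(620/141) ≈ 77.19°
pole at origin: |s| = 620, ∠ = 90.00° (in denominator)
|H| = 200 · 3.8957e+05 / 2.4521e+08 ≈ 0.31774
Gain = 20 log₁₀(0.31774) ≈ -9.96 dB
∠H = 168.99° − 252.58° = -83.59°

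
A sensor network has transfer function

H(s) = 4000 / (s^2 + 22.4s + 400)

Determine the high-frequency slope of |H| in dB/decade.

-40 dB/decade

Each pole contributes −20 dB/decade at high frequency; each zero contributes +20 dB/decade.
Net: 0 zero(s) − 2 pole(s) → -40 dB/decade.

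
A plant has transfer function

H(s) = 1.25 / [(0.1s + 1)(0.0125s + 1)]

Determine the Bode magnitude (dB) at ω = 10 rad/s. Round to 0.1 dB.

-1.1 dB

At ω = 10 rad/s:
pole (1 + j10·0.1) = 1 + j1 → |·| ≈ 1.4142, ∠ ≈ 45.00°
pole (1 + j10·0.0125) = 1 + j0.125 → |·| ≈ 1.0078, ∠ ≈ 7.13°
|H| = 1.25 · 1 / (1.4142 · 1.0078) ≈ 0.87705
Gain = 20 log₁₀(0.87705) ≈ -1.14 dB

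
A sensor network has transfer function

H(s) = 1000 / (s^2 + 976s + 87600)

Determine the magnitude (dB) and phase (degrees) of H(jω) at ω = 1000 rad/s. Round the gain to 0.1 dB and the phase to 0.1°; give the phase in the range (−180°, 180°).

Substitute s = j1000:
Numerator: 1000 = 1000 + j0
Denominator: (j1000)^2 + 976(j1000) + 87600 = -912400 + j976000
|N| = √(1000² + 0²) ≈ 1000, ∠N ≈ 0.00°
|D| = √(912400² + 976000²) ≈ 1.3361e+06, ∠D ≈ 133.07°
|H| = 1000 / 1.3361e+06 ≈ 0.00074845
Gain = 20 log₁₀(0.00074845) ≈ -62.52 dB
∠H = 0.00° − 133.07° = -133.07°

-62.5 dB, -133.1°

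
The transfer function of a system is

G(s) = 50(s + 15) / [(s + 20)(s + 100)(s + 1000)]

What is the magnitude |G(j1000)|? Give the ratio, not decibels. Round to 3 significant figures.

3.52e-05

At s = jω = j1000:
zero (s+15): 15 + j1000 → |·| = √(15²+1000²) = √1000225 ≈ 1000.1, ∠ = arctan(1000/15) ≈ 89.14°
pole (s+20): 20 + j1000 → |·| = √(20²+1000²) = √1000400 ≈ 1000.2, ∠ = arctan(1000/20) ≈ 88.85°
pole (s+100): 100 + j1000 → |·| = √(100²+1000²) = √1010000 ≈ 1005, ∠ = arctan(1000/100) ≈ 84.29°
pole (s+1000): 1000 + j1000 → |·| = √(1000²+1000²) = √2000000 ≈ 1414.2, ∠ = arctan(1000/1000) ≈ 45.00°
|G| = 50 · 1000.1 / 1.4216e+09 ≈ 3.5175e-05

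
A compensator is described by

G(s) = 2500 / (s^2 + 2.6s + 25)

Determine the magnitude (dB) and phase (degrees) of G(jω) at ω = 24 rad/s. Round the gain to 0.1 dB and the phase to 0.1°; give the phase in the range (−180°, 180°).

At s = jω = j24:
quadratic: (j24)² + 2.6·j24 + 25 = -551 + j62.4 → |·| ≈ 554.52, ∠ ≈ 173.54°
|G| = 2500 / 554.52 ≈ 4.5084
Gain = 20 log₁₀(4.5084) ≈ 13.08 dB
∠G = 0.00° − 173.54° = -173.54°

13.1 dB, -173.5°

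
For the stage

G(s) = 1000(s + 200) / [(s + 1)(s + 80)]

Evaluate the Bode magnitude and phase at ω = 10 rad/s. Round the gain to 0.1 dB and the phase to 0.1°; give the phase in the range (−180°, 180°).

47.9 dB, -88.6°

At s = jω = j10:
zero (s+200): 200 + j10 → |·| = √(200²+10²) = √40100 ≈ 200.25, ∠ = arctan(10/200) ≈ 2.86°
pole (s+1): 1 + j10 → |·| = √(1²+10²) = √101 ≈ 10.05, ∠ = arctan(10/1) ≈ 84.29°
pole (s+80): 80 + j10 → |·| = √(80²+10²) = √6500 ≈ 80.623, ∠ = arctan(10/80) ≈ 7.13°
|G| = 1000 · 200.25 / 810.26 ≈ 247.14
Gain = 20 log₁₀(247.14) ≈ 47.86 dB
∠G = 2.86° − 91.42° = -88.56°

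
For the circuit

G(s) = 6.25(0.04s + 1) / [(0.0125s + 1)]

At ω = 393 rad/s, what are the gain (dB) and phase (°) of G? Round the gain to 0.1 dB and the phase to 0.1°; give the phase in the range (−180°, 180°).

25.9 dB, 7.9°

At ω = 393 rad/s:
zero (1 + j393·0.04) = 1 + j15.72 → |·| ≈ 15.752, ∠ ≈ 86.36°
pole (1 + j393·0.0125) = 1 + j4.9125 → |·| ≈ 5.0132, ∠ ≈ 78.49°
|G| = 6.25 · 15.752 / (5.0132) ≈ 19.638
Gain = 20 log₁₀(19.638) ≈ 25.86 dB
∠G = (86.36°) − (78.49°) = 7.87°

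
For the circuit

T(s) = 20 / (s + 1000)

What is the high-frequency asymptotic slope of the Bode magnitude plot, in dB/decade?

-20 dB/decade

Each pole contributes −20 dB/decade at high frequency; each zero contributes +20 dB/decade.
Net: 0 zero(s) − 1 pole(s) → -20 dB/decade.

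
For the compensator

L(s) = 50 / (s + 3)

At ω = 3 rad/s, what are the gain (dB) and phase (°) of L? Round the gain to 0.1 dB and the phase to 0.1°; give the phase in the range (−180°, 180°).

21.4 dB, -45.0°

At s = jω = j3:
pole (s+3): 3 + j3 → |·| = √(3²+3²) = √18 ≈ 4.2426, ∠ = arctan(3/3) ≈ 45.00°
|L| = 50 / 4.2426 ≈ 11.785
Gain = 20 log₁₀(11.785) ≈ 21.43 dB
∠L = 0.00° − 45.00° = -45.00°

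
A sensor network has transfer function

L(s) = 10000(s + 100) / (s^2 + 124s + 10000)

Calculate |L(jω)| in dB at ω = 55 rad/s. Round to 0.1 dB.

At s = jω = j55:
zero (s+100): 100 + j55 → |·| = √(100²+55²) = √13025 ≈ 114.13, ∠ = arctan(55/100) ≈ 28.81°
quadratic: (j55)² + 124·j55 + 10000 = 6975 + j6820 → |·| ≈ 9755.2, ∠ ≈ 44.36°
|L| = 10000 · 114.13 / 9755.2 ≈ 116.99
Gain = 20 log₁₀(116.99) ≈ 41.36 dB

41.4 dB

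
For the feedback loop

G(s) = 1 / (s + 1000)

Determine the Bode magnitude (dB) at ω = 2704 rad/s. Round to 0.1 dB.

At s = jω = j2704:
pole (s+1000): 1000 + j2704 → |·| = √(1000²+2704²) = √8311616 ≈ 2883, ∠ = arctan(2704/1000) ≈ 69.70°
|G| = 1 / 2883 ≈ 0.00034686
Gain = 20 log₁₀(0.00034686) ≈ -69.20 dB

-69.2 dB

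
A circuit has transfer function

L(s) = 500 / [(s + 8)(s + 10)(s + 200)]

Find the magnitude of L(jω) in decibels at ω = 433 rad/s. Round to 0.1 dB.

-105.1 dB

At s = jω = j433:
pole (s+8): 8 + j433 → |·| = √(8²+433²) = √187553 ≈ 433.07, ∠ = arctan(433/8) ≈ 88.94°
pole (s+10): 10 + j433 → |·| = √(10²+433²) = √187589 ≈ 433.12, ∠ = arctan(433/10) ≈ 88.68°
pole (s+200): 200 + j433 → |·| = √(200²+433²) = √227489 ≈ 476.96, ∠ = arctan(433/200) ≈ 65.21°
|L| = 500 / 8.9464e+07 ≈ 5.5888e-06
Gain = 20 log₁₀(5.5888e-06) ≈ -105.05 dB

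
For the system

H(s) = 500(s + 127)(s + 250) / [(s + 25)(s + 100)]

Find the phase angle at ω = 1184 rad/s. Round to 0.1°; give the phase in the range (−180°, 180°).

At s = jω = j1184:
zero (s+127): 127 + j1184 → |·| = √(127²+1184²) = √1417985 ≈ 1190.8, ∠ = arctan(1184/127) ≈ 83.88°
zero (s+250): 250 + j1184 → |·| = √(250²+1184²) = √1464356 ≈ 1210.1, ∠ = arctan(1184/250) ≈ 78.08°
pole (s+25): 25 + j1184 → |·| = √(25²+1184²) = √1402481 ≈ 1184.3, ∠ = arctan(1184/25) ≈ 88.79°
pole (s+100): 100 + j1184 → |·| = √(100²+1184²) = √1411856 ≈ 1188.2, ∠ = arctan(1184/100) ≈ 85.17°
∠H = 161.96° − 173.96° = -12.00°

-12.0°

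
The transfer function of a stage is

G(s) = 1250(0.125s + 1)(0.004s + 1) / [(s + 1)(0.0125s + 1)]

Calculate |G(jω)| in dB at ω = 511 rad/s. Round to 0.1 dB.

At ω = 511 rad/s:
zero (1 + j511·0.125) = 1 + j63.875 → |·| ≈ 63.883, ∠ ≈ 89.10°
zero (1 + j511·0.004) = 1 + j2.044 → |·| ≈ 2.2755, ∠ ≈ 63.93°
pole (1 + j511·1) = 1 + j511 → |·| ≈ 511, ∠ ≈ 89.89°
pole (1 + j511·0.0125) = 1 + j6.3875 → |·| ≈ 6.4653, ∠ ≈ 81.10°
|G| = 1250 · 63.883 · 2.2755 / (511 · 6.4653) ≈ 55
Gain = 20 log₁₀(55) ≈ 34.81 dB

34.8 dB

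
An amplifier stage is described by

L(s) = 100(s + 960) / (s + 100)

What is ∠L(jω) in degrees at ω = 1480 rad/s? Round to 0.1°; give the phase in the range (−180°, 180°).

-29.1°

At s = jω = j1480:
zero (s+960): 960 + j1480 → |·| = √(960²+1480²) = √3112000 ≈ 1764.1, ∠ = arctan(1480/960) ≈ 57.03°
pole (s+100): 100 + j1480 → |·| = √(100²+1480²) = √2200400 ≈ 1483.4, ∠ = arctan(1480/100) ≈ 86.13°
∠L = 57.03° − 86.13° = -29.10°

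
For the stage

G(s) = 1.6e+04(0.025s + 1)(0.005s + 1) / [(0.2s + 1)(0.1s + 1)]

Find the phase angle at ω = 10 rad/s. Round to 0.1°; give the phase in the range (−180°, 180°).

At ω = 10 rad/s:
zero (1 + j10·0.025) = 1 + j0.25 → |·| ≈ 1.0308, ∠ ≈ 14.04°
zero (1 + j10·0.005) = 1 + j0.05 → |·| ≈ 1.0012, ∠ ≈ 2.86°
pole (1 + j10·0.2) = 1 + j2 → |·| ≈ 2.2361, ∠ ≈ 63.43°
pole (1 + j10·0.1) = 1 + j1 → |·| ≈ 1.4142, ∠ ≈ 45.00°
∠G = (14.04° + 2.86°) − (63.43° + 45.00°) = -91.53°

-91.5°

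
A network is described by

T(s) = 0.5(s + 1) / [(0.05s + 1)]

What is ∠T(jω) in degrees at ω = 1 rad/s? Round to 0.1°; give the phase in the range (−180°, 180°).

42.1°

At ω = 1 rad/s:
zero (1 + j1·1) = 1 + j1 → |·| ≈ 1.4142, ∠ ≈ 45.00°
pole (1 + j1·0.05) = 1 + j0.05 → |·| ≈ 1.0012, ∠ ≈ 2.86°
∠T = (45.00°) − (2.86°) = 42.14°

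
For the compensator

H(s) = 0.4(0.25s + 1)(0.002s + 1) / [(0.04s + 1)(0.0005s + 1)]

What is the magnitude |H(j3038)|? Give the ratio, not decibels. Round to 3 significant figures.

8.46

At ω = 3038 rad/s:
zero (1 + j3038·0.25) = 1 + j759.5 → |·| ≈ 759.5, ∠ ≈ 89.92°
zero (1 + j3038·0.002) = 1 + j6.076 → |·| ≈ 6.1577, ∠ ≈ 80.65°
pole (1 + j3038·0.04) = 1 + j121.52 → |·| ≈ 121.52, ∠ ≈ 89.53°
pole (1 + j3038·0.0005) = 1 + j1.519 → |·| ≈ 1.8186, ∠ ≈ 56.64°
|H| = 0.4 · 759.5 · 6.1577 / (121.52 · 1.8186) ≈ 8.4649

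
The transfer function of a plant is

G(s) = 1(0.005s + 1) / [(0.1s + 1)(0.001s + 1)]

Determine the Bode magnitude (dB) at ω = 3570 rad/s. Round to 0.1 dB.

-37.4 dB

At ω = 3570 rad/s:
zero (1 + j3570·0.005) = 1 + j17.85 → |·| ≈ 17.878, ∠ ≈ 86.79°
pole (1 + j3570·0.1) = 1 + j357 → |·| ≈ 357, ∠ ≈ 89.84°
pole (1 + j3570·0.001) = 1 + j3.57 → |·| ≈ 3.7074, ∠ ≈ 74.35°
|G| = 1 · 17.878 / (357 · 3.7074) ≈ 0.013508
Gain = 20 log₁₀(0.013508) ≈ -37.39 dB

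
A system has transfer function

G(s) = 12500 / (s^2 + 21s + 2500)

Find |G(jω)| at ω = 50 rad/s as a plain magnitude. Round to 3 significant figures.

At s = jω = j50:
quadratic: (j50)² + 21·j50 + 2500 = 0 + j1050 → |·| ≈ 1050, ∠ ≈ 90.00°
|G| = 12500 / 1050 ≈ 11.905

11.9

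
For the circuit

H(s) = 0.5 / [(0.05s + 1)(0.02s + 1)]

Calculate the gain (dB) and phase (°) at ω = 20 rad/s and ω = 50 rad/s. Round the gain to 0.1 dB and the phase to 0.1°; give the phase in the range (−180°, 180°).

At ω = 20 rad/s:
pole (1 + j20·0.05) = 1 + j1 → |·| ≈ 1.4142, ∠ ≈ 45.00°
pole (1 + j20·0.02) = 1 + j0.4 → |·| ≈ 1.077, ∠ ≈ 21.80°
|H| = 0.5 · 1 / (1.4142 · 1.077) ≈ 0.32828
Gain = 20 log₁₀(0.32828) ≈ -9.68 dB
∠H = (0°) − (45.00° + 21.80°) = -66.80°

At ω = 50 rad/s:
pole (1 + j50·0.05) = 1 + j2.5 → |·| ≈ 2.6926, ∠ ≈ 68.20°
pole (1 + j50·0.02) = 1 + j1 → |·| ≈ 1.4142, ∠ ≈ 45.00°
|H| = 0.5 · 1 / (2.6926 · 1.4142) ≈ 0.13131
Gain = 20 log₁₀(0.13131) ≈ -17.63 dB
∠H = (0°) − (68.20° + 45.00°) = -113.20°

ω = 20: -9.7 dB, -66.8°; ω = 50: -17.6 dB, -113.2°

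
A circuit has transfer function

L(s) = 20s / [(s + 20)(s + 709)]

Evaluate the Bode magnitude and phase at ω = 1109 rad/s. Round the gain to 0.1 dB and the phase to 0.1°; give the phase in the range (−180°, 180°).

-36.4 dB, -56.4°

At s = jω = j1109:
zero at origin: s = j1109 → |·| = 1109, ∠ = 90.00°
pole (s+20): 20 + j1109 → |·| = √(20²+1109²) = √1230281 ≈ 1109.2, ∠ = arctan(1109/20) ≈ 88.97°
pole (s+709): 709 + j1109 → |·| = √(709²+1109²) = √1732562 ≈ 1316.3, ∠ = arctan(1109/709) ≈ 57.41°
|L| = 20 · 1109 / 1.46e+06 ≈ 0.015192
Gain = 20 log₁₀(0.015192) ≈ -36.37 dB
∠L = 90.00° − 146.38° = -56.38°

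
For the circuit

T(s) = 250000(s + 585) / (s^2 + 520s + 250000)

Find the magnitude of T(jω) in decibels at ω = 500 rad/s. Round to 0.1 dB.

At s = jω = j500:
zero (s+585): 585 + j500 → |·| = √(585²+500²) = √592225 ≈ 769.56, ∠ = arctan(500/585) ≈ 40.52°
quadratic: (j500)² + 520·j500 + 250000 = 0 + j260000 → |·| ≈ 2.6e+05, ∠ ≈ 90.00°
|T| = 250000 · 769.56 / 2.6e+05 ≈ 739.96
Gain = 20 log₁₀(739.96) ≈ 57.38 dB

57.4 dB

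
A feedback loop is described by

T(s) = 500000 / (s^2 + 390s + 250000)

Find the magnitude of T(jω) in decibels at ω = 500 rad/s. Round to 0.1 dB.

8.2 dB

At s = jω = j500:
quadratic: (j500)² + 390·j500 + 250000 = 0 + j195000 → |·| ≈ 1.95e+05, ∠ ≈ 90.00°
|T| = 500000 / 1.95e+05 ≈ 2.5641
Gain = 20 log₁₀(2.5641) ≈ 8.18 dB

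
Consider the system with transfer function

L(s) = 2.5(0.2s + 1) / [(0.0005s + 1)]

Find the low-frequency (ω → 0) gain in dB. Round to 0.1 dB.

L(0) = 2.5 · 1 / 1 = 2.5
20 log₁₀(2.5) ≈ 7.96 dB

8.0 dB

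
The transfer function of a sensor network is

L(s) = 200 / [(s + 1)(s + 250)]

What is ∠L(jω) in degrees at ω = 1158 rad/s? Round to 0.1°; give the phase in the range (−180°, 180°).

At s = jω = j1158:
pole (s+1): 1 + j1158 → |·| = √(1²+1158²) = √1340965 ≈ 1158, ∠ = arctan(1158/1) ≈ 89.95°
pole (s+250): 250 + j1158 → |·| = √(250²+1158²) = √1403464 ≈ 1184.7, ∠ = arctan(1158/250) ≈ 77.82°
∠L = 0.00° − 167.77° = -167.77°

-167.8°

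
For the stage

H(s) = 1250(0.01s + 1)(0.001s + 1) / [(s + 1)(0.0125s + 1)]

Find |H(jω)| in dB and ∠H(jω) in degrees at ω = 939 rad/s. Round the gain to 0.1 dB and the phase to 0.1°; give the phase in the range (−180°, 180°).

3.3 dB, -48.0°

At ω = 939 rad/s:
zero (1 + j939·0.01) = 1 + j9.39 → |·| ≈ 9.4431, ∠ ≈ 83.92°
zero (1 + j939·0.001) = 1 + j0.939 → |·| ≈ 1.3718, ∠ ≈ 43.20°
pole (1 + j939·1) = 1 + j939 → |·| ≈ 939, ∠ ≈ 89.94°
pole (1 + j939·0.0125) = 1 + j11.7375 → |·| ≈ 11.78, ∠ ≈ 85.13°
|H| = 1250 · 9.4431 · 1.3718 / (939 · 11.78) ≈ 1.4639
Gain = 20 log₁₀(1.4639) ≈ 3.31 dB
∠H = (83.92° + 43.20°) − (89.94° + 85.13°) = -47.95°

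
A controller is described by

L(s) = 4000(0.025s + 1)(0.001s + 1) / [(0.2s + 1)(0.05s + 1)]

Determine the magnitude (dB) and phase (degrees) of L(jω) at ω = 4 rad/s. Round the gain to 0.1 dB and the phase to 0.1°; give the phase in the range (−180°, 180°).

69.8 dB, -44.0°

At ω = 4 rad/s:
zero (1 + j4·0.025) = 1 + j0.1 → |·| ≈ 1.005, ∠ ≈ 5.71°
zero (1 + j4·0.001) = 1 + j0.004 → |·| ≈ 1, ∠ ≈ 0.23°
pole (1 + j4·0.2) = 1 + j0.8 → |·| ≈ 1.2806, ∠ ≈ 38.66°
pole (1 + j4·0.05) = 1 + j0.2 → |·| ≈ 1.0198, ∠ ≈ 11.31°
|L| = 4000 · 1.005 · 1 / (1.2806 · 1.0198) ≈ 3078.2
Gain = 20 log₁₀(3078.2) ≈ 69.77 dB
∠L = (5.71° + 0.23°) − (38.66° + 11.31°) = -44.03°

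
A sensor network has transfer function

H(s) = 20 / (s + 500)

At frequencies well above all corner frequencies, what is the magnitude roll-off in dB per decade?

Each pole contributes −20 dB/decade at high frequency; each zero contributes +20 dB/decade.
Net: 0 zero(s) − 1 pole(s) → -20 dB/decade.

-20 dB/decade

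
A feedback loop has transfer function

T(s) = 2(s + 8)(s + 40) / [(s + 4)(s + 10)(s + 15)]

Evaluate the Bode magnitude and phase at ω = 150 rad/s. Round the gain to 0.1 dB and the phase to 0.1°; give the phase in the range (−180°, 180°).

-37.3 dB, -96.9°

At s = jω = j150:
zero (s+8): 8 + j150 → |·| = √(8²+150²) = √22564 ≈ 150.21, ∠ = arctan(150/8) ≈ 86.95°
zero (s+40): 40 + j150 → |·| = √(40²+150²) = √24100 ≈ 155.24, ∠ = arctan(150/40) ≈ 75.07°
pole (s+4): 4 + j150 → |·| = √(4²+150²) = √22516 ≈ 150.05, ∠ = arctan(150/4) ≈ 88.47°
pole (s+10): 10 + j150 → |·| = √(10²+150²) = √22600 ≈ 150.33, ∠ = arctan(150/10) ≈ 86.19°
pole (s+15): 15 + j150 → |·| = √(15²+150²) = √22725 ≈ 150.75, ∠ = arctan(150/15) ≈ 84.29°
|T| = 2 · 23319 / 3.4005e+06 ≈ 0.013715
Gain = 20 log₁₀(0.013715) ≈ -37.26 dB
∠T = 162.02° − 258.95° = -96.93°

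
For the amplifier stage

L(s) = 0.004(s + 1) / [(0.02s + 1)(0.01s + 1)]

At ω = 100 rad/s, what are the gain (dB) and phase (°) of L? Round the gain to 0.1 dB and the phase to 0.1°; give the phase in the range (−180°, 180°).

At ω = 100 rad/s:
zero (1 + j100·1) = 1 + j100 → |·| ≈ 100, ∠ ≈ 89.43°
pole (1 + j100·0.02) = 1 + j2 → |·| ≈ 2.2361, ∠ ≈ 63.43°
pole (1 + j100·0.01) = 1 + j1 → |·| ≈ 1.4142, ∠ ≈ 45.00°
|L| = 0.004 · 100 / (2.2361 · 1.4142) ≈ 0.12649
Gain = 20 log₁₀(0.12649) ≈ -17.96 dB
∠L = (89.43°) − (63.43° + 45.00°) = -19.00°

-18.0 dB, -19.0°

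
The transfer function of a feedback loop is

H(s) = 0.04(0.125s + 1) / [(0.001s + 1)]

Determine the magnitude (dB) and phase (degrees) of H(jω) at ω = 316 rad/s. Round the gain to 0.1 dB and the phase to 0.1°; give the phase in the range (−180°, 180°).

At ω = 316 rad/s:
zero (1 + j316·0.125) = 1 + j39.5 → |·| ≈ 39.513, ∠ ≈ 88.55°
pole (1 + j316·0.001) = 1 + j0.316 → |·| ≈ 1.0487, ∠ ≈ 17.54°
|H| = 0.04 · 39.513 / (1.0487) ≈ 1.5071
Gain = 20 log₁₀(1.5071) ≈ 3.56 dB
∠H = (88.55°) − (17.54°) = 71.01°

3.6 dB, 71.0°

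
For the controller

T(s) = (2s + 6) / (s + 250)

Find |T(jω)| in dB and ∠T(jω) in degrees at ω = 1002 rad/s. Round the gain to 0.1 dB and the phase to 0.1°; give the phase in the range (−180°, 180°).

5.8 dB, 13.8°

Substitute s = j1002:
Numerator: 2(j1002) + 6 = 6 + j2004
Denominator: (j1002) + 250 = 250 + j1002
|N| = √(6² + 2004²) ≈ 2004, ∠N ≈ 89.83°
|D| = √(250² + 1002²) ≈ 1032.7, ∠D ≈ 75.99°
|T| = 2004 / 1032.7 ≈ 1.9405
Gain = 20 log₁₀(1.9405) ≈ 5.76 dB
∠T = 89.83° − 75.99° = 13.84°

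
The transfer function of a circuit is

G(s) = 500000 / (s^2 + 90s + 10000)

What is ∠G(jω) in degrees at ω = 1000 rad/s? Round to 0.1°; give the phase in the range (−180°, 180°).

At s = jω = j1000:
quadratic: (j1000)² + 90·j1000 + 10000 = -990000 + j90000 → |·| ≈ 9.9408e+05, ∠ ≈ 174.81°
∠G = 0.00° − 174.81° = -174.81°

-174.8°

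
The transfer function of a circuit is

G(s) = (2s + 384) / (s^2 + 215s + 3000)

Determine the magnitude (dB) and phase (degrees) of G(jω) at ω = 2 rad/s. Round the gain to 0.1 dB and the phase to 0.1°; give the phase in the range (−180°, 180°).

-17.9 dB, -7.6°

Substitute s = j2:
Numerator: 2(j2) + 384 = 384 + j4
Denominator: (j2)^2 + 215(j2) + 3000 = 2996 + j430
|N| = √(384² + 4²) ≈ 384.02, ∠N ≈ 0.60°
|D| = √(2996² + 430²) ≈ 3026.7, ∠D ≈ 8.17°
|G| = 384.02 / 3026.7 ≈ 0.12688
Gain = 20 log₁₀(0.12688) ≈ -17.93 dB
∠G = 0.60° − 8.17° = -7.57°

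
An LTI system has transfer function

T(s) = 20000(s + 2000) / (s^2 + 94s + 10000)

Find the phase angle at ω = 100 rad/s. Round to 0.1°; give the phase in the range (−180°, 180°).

At s = jω = j100:
zero (s+2000): 2000 + j100 → |·| = √(2000²+100²) = √4010000 ≈ 2002.5, ∠ = arctan(100/2000) ≈ 2.86°
quadratic: (j100)² + 94·j100 + 10000 = 0 + j9400 → |·| ≈ 9400, ∠ ≈ 90.00°
∠T = 2.86° − 90.00° = -87.14°

-87.1°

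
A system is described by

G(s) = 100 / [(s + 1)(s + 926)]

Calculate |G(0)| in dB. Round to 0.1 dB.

-19.3 dB

G(0) = 100 / (1·926) ≈ 0.10799
20 log₁₀(0.10799) ≈ -19.33 dB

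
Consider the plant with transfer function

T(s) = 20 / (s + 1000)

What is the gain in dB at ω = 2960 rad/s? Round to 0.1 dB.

-43.9 dB

At s = jω = j2960:
pole (s+1000): 1000 + j2960 → |·| = √(1000²+2960²) = √9761600 ≈ 3124.4, ∠ = arctan(2960/1000) ≈ 71.33°
|T| = 20 / 3124.4 ≈ 0.0064012
Gain = 20 log₁₀(0.0064012) ≈ -43.87 dB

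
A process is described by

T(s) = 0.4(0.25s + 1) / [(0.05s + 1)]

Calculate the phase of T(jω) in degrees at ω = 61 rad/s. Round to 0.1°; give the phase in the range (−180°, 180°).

14.4°

At ω = 61 rad/s:
zero (1 + j61·0.25) = 1 + j15.25 → |·| ≈ 15.283, ∠ ≈ 86.25°
pole (1 + j61·0.05) = 1 + j3.05 → |·| ≈ 3.2098, ∠ ≈ 71.85°
∠T = (86.25°) − (71.85°) = 14.40°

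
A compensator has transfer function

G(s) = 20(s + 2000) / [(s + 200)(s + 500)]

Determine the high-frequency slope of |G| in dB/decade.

Each pole contributes −20 dB/decade at high frequency; each zero contributes +20 dB/decade.
Net: 1 zero(s) − 2 pole(s) → -20 dB/decade.

-20 dB/decade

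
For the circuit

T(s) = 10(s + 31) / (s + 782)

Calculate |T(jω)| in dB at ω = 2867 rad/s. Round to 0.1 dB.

19.7 dB

At s = jω = j2867:
zero (s+31): 31 + j2867 → |·| = √(31²+2867²) = √8220650 ≈ 2867.2, ∠ = arctan(2867/31) ≈ 89.38°
pole (s+782): 782 + j2867 → |·| = √(782²+2867²) = √8831213 ≈ 2971.7, ∠ = arctan(2867/782) ≈ 74.74°
|T| = 10 · 2867.2 / 2971.7 ≈ 9.6483
Gain = 20 log₁₀(9.6483) ≈ 19.69 dB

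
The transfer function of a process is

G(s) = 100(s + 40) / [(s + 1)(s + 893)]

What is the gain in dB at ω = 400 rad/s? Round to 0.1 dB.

-19.8 dB

At s = jω = j400:
zero (s+40): 40 + j400 → |·| = √(40²+400²) = √161600 ≈ 402, ∠ = arctan(400/40) ≈ 84.29°
pole (s+1): 1 + j400 → |·| = √(1²+400²) = √160001 ≈ 400, ∠ = arctan(400/1) ≈ 89.86°
pole (s+893): 893 + j400 → |·| = √(893²+400²) = √957449 ≈ 978.49, ∠ = arctan(400/893) ≈ 24.13°
|G| = 100 · 402 / 3.914e+05 ≈ 0.10271
Gain = 20 log₁₀(0.10271) ≈ -19.77 dB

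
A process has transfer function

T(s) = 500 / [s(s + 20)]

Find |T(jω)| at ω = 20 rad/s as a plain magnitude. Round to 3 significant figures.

0.884

At s = jω = j20:
pole (s+20): 20 + j20 → |·| = √(20²+20²) = √800 ≈ 28.284, ∠ = arctan(20/20) ≈ 45.00°
pole at origin: |s| = 20, ∠ = 90.00° (in denominator)
|T| = 500 / 565.68 ≈ 0.88389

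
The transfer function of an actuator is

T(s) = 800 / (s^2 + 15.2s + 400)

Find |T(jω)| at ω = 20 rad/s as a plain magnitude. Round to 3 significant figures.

At s = jω = j20:
quadratic: (j20)² + 15.2·j20 + 400 = 0 + j304 → |·| ≈ 304, ∠ ≈ 90.00°
|T| = 800 / 304 ≈ 2.6316

2.63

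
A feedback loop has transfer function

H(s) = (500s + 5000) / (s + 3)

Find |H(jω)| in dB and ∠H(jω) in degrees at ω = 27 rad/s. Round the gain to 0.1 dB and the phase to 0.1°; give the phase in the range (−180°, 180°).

54.5 dB, -14.0°

Substitute s = j27:
Numerator: 500(j27) + 5000 = 5000 + j13500
Denominator: (j27) + 3 = 3 + j27
|N| = √(5000² + 13500²) ≈ 14396, ∠N ≈ 69.68°
|D| = √(3² + 27²) ≈ 27.166, ∠D ≈ 83.66°
|H| = 14396 / 27.166 ≈ 529.93
Gain = 20 log₁₀(529.93) ≈ 54.48 dB
∠H = 69.68° − 83.66° = -13.98°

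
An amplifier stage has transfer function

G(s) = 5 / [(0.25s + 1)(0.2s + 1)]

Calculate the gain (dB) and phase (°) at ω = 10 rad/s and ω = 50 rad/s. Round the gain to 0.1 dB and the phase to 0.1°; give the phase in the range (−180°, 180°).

At ω = 10 rad/s:
pole (1 + j10·0.25) = 1 + j2.5 → |·| ≈ 2.6926, ∠ ≈ 68.20°
pole (1 + j10·0.2) = 1 + j2 → |·| ≈ 2.2361, ∠ ≈ 63.43°
|G| = 5 · 1 / (2.6926 · 2.2361) ≈ 0.83044
Gain = 20 log₁₀(0.83044) ≈ -1.61 dB
∠G = (0°) − (68.20° + 63.43°) = -131.63°

At ω = 50 rad/s:
pole (1 + j50·0.25) = 1 + j12.5 → |·| ≈ 12.54, ∠ ≈ 85.43°
pole (1 + j50·0.2) = 1 + j10 → |·| ≈ 10.05, ∠ ≈ 84.29°
|G| = 5 · 1 / (12.54 · 10.05) ≈ 0.039674
Gain = 20 log₁₀(0.039674) ≈ -28.03 dB
∠G = (0°) − (85.43° + 84.29°) = -169.72°

ω = 10: -1.6 dB, -131.6°; ω = 50: -28.0 dB, -169.7°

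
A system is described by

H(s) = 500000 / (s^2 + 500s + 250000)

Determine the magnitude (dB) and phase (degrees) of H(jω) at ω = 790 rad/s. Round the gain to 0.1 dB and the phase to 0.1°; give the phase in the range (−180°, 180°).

-0.7 dB, -133.4°

At s = jω = j790:
quadratic: (j790)² + 500·j790 + 250000 = -374100 + j395000 → |·| ≈ 5.4404e+05, ∠ ≈ 133.44°
|H| = 500000 / 5.4404e+05 ≈ 0.91905
Gain = 20 log₁₀(0.91905) ≈ -0.73 dB
∠H = 0.00° − 133.44° = -133.44°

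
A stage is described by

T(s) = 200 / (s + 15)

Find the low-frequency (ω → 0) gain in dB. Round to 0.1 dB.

22.5 dB

T(0) = 200 / (15) ≈ 13.333
20 log₁₀(13.333) ≈ 22.50 dB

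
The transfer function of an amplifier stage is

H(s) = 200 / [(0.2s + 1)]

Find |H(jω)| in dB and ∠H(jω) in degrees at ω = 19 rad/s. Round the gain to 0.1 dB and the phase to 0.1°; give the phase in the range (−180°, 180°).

34.1 dB, -75.3°

At ω = 19 rad/s:
pole (1 + j19·0.2) = 1 + j3.8 → |·| ≈ 3.9294, ∠ ≈ 75.26°
|H| = 200 · 1 / (3.9294) ≈ 50.898
Gain = 20 log₁₀(50.898) ≈ 34.13 dB
∠H = (0°) − (75.26°) = -75.26°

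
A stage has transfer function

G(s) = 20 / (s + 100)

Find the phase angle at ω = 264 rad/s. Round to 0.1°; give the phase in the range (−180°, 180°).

-69.3°

At s = jω = j264:
pole (s+100): 100 + j264 → |·| = √(100²+264²) = √79696 ≈ 282.3, ∠ = arctan(264/100) ≈ 69.25°
∠G = 0.00° − 69.25° = -69.25°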